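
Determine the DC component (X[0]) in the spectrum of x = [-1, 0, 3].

X[0] = Σ(n=0 to 2) x[n] · ω_3^0 = Σ x[n]
= (-1) + (0) + (3)

X[0] = 2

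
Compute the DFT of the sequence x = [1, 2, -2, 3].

X[k] = Σ(n=0 to 3) x[n] · ω_4^(nk)
where ω_4 = e^(-2πi/4)

Computing each X[k]:
X[0] = 4
X[1] = 3+1i
X[2] = -6
X[3] = 3-1i

X = [4, 3+1i, -6, 3-1i]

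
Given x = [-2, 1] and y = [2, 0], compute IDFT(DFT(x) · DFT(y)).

(x ⊛ y)[n] = Σ(m=0 to 1) x[m] · y[(n-m) mod 2]

Computing each output sample:
(x ⊛ y)[0] = -4
(x ⊛ y)[1] = 2

x ⊛ y = [-4, 2]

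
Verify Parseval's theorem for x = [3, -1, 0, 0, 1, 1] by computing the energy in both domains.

Time domain:
Σ|x[n]|² = |3|² + |-1|² + |0|² + |0|² + |1|² + |1|² = 12.0000

Frequency domain:
(1/6)Σ|X[k]|² = (1/6)(|4|² + |2.5000+2.5981i|² + |2.5000+0.8660i|² + |4|² + |2.5000-0.8660i|² + |2.5000-2.5981i|²) = (1/6)·72.0000 = 12.0000

Both sides agree, confirming Parseval's theorem.

Σ|x[n]|² = (1/N)Σ|X[k]|² = 12.0000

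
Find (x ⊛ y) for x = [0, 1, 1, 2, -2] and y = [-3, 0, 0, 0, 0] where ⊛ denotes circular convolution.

(x ⊛ y)[n] = Σ(m=0 to 4) x[m] · y[(n-m) mod 5]

Computing each output sample:
(x ⊛ y)[0] = 0
(x ⊛ y)[1] = -3
(x ⊛ y)[2] = -3
(x ⊛ y)[3] = -6
(x ⊛ y)[4] = 6

x ⊛ y = [0, -3, -3, -6, 6]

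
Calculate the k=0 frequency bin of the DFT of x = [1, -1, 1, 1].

X[0] = Σ(n=0 to 3) x[n] · ω_4^0 = Σ x[n]
= (1) + (-1) + (1) + (1)

X[0] = 2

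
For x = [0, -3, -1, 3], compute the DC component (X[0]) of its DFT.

X[0] = Σ(n=0 to 3) x[n] · ω_4^0 = Σ x[n]
= (0) + (-3) + (-1) + (3)

X[0] = -1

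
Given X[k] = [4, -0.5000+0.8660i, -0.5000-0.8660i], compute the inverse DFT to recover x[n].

x[n] = (1/3) Σ(k=0 to 2) X[k] · e^(2πikn/3)

Computing each x[n]:
x[0] = 1
x[1] = 1
x[2] = 2

x = [1, 1, 2]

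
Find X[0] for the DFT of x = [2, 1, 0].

X[0] = Σ(n=0 to 2) x[n] · ω_3^0 = Σ x[n]
= (2) + (1) + (0)

X[0] = 3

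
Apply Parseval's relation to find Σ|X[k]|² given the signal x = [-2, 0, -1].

Parseval: Σ|x[n]|² = (1/N)Σ|X[k]|², so Σ|X[k]|² = N·Σ|x[n]|² = 3·5.0000

Σ|X[k]|² = N·Σ|x[n]|² = 3·5.0000 = 15.0000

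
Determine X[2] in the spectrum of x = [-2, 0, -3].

X[2] = Σ(n=0 to 2) x[n] · ω_3^(2n) where ω_3 = e^(-2πi/3)
= (-2)·ω_3^0 + (0)·ω_3^2 + (-3)·ω_3^4

X[2] = -0.5000+2.5981i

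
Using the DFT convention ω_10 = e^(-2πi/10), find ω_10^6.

ω_10^6 = e^(-2πi·6/10)
= cos(-2π·6/10) + i·sin(-2π·6/10)
= cos(-12π/10) + i·sin(-12π/10)

ω_10^6 = cos(-12π/10) + i·sin(-12π/10) = -0.8090+0.5878i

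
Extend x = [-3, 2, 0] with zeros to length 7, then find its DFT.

Original 3-point DFT: [-1, -4.0000-1.7321i, -4.0000+1.7321i]
Zero-padded 7-point DFT provides frequency interpolation.

DFT_7([x, 0, ...]) = [-1, -1.7530-1.5637i, -3.4450-1.9499i, -4.8019-0.8678i, -4.8019+0.8678i, -3.4450+1.9499i, -1.7530+1.5637i]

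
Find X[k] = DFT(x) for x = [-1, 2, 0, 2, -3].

X[k] = Σ(n=0 to 4) x[n] · ω_5^(nk)
where ω_5 = e^(-2πi/5)

Computing each X[k]:
X[0] = 0
X[1] = -2.9271-3.5797i
X[2] = 0.4271-4.8410i
X[3] = 0.4271+4.8410i
X[4] = -2.9271+3.5797i

X = [0, -2.9271-3.5797i, 0.4271-4.8410i, 0.4271+4.8410i, -2.9271+3.5797i]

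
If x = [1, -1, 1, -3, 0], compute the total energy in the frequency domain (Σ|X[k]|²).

Parseval: Σ|x[n]|² = (1/N)Σ|X[k]|², so Σ|X[k]|² = N·Σ|x[n]|² = 5·12.0000

Σ|X[k]|² = N·Σ|x[n]|² = 5·12.0000 = 60.0000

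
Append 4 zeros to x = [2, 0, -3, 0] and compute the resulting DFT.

Original 4-point DFT: [-1, 5, -1, 5]
Zero-padded 8-point DFT provides frequency interpolation.

DFT_8([x, 0, ...]) = [-1, 2+3i, 5, 2-3i, -1, 2+3i, 5, 2-3i]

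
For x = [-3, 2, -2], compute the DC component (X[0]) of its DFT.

X[0] = Σ(n=0 to 2) x[n] · ω_3^0 = Σ x[n]
= (-3) + (2) + (-2)

X[0] = -3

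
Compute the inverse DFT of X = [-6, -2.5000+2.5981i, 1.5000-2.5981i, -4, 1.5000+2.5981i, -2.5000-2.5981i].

x[n] = (1/6) Σ(k=0 to 5) X[k] · e^(2πikn/6)

Computing each x[n]:
x[0] = -2
x[1] = -1
x[2] = -3
x[3] = 1
x[4] = 0
x[5] = -1

x = [-2, -1, -3, 1, 0, -1]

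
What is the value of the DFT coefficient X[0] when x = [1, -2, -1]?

X[0] = Σ(n=0 to 2) x[n] · ω_3^0 = Σ x[n]
= (1) + (-2) + (-1)

X[0] = -2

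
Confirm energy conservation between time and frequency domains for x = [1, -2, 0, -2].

Time domain:
Σ|x[n]|² = |1|² + |-2|² + |0|² + |-2|² = 9.0000

Frequency domain:
(1/4)Σ|X[k]|² = (1/4)(|-3|² + |1|² + |5|² + |1|²) = (1/4)·36.0000 = 9.0000

Both sides agree, confirming Parseval's theorem.

Σ|x[n]|² = (1/N)Σ|X[k]|² = 9.0000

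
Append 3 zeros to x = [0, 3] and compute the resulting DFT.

Original 2-point DFT: [3, -3]
Zero-padded 5-point DFT provides frequency interpolation.

DFT_5([x, 0, ...]) = [3, 0.9271-2.8532i, -2.4271-1.7634i, -2.4271+1.7634i, 0.9271+2.8532i]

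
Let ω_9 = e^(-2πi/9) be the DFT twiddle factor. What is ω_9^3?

ω_9^3 = e^(-2πi·3/9)
= cos(-2π·3/9) + i·sin(-2π·3/9)
= cos(-6π/9) + i·sin(-6π/9)

ω_9^3 = cos(-6π/9) + i·sin(-6π/9) = -0.5000-0.8660i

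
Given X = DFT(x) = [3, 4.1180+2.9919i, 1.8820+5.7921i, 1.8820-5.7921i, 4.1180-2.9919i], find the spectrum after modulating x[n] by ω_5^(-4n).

Modulation property: DFT(ω_5^(-4n)·x[n]) = X[(k-4) mod 5], so circularly shift X by 4 positions.

X[k-4] = [4.1180+2.9919i, 1.8820+5.7921i, 1.8820-5.7921i, 4.1180-2.9919i, 3]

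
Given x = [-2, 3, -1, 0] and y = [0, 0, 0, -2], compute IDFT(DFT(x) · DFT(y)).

(x ⊛ y)[n] = Σ(m=0 to 3) x[m] · y[(n-m) mod 4]

Computing each output sample:
(x ⊛ y)[0] = -6
(x ⊛ y)[1] = 2
(x ⊛ y)[2] = 0
(x ⊛ y)[3] = 4

x ⊛ y = [-6, 2, 0, 4]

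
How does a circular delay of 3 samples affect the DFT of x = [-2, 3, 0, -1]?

Time shift by 3: X_shifted[k] = ω_4^(3k) · X[k]
Shifted x = [3, 0, -1, -2]

DFT(x[n-3]) = [0, 4-2i, 4, 4+2i]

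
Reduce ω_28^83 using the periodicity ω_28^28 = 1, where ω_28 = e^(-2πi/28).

Since ω_28^28 = 1, powers reduce modulo 28.
83 mod 28 = 27
So ω_28^83 = ω_28^27 = e^(-2πi·27/28)

ω_28^83 = ω_28^27 = 0.9749+0.2225i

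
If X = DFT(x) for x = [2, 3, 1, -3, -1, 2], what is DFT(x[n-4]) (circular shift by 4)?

Time shift by 4: X_shifted[k] = ω_6^(4k) · X[k]
Shifted x = [1, -3, -1, 2, 2, 3]

DFT(x[n-4]) = [4, -1.5000+7.7942i, 2.5000+2.5981i, 0, 2.5000-2.5981i, -1.5000-7.7942i]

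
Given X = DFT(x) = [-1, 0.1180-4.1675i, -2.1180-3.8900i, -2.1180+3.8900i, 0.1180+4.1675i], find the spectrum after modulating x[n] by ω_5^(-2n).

Modulation property: DFT(ω_5^(-2n)·x[n]) = X[(k-2) mod 5], so circularly shift X by 2 positions.

X[k-2] = [-2.1180+3.8900i, 0.1180+4.1675i, -1, 0.1180-4.1675i, -2.1180-3.8900i]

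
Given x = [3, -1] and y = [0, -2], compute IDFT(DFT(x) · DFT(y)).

(x ⊛ y)[n] = Σ(m=0 to 1) x[m] · y[(n-m) mod 2]

Computing each output sample:
(x ⊛ y)[0] = 2
(x ⊛ y)[1] = -6

x ⊛ y = [2, -6]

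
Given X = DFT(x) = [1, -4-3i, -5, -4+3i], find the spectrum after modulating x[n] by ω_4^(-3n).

Modulation property: DFT(ω_4^(-3n)·x[n]) = X[(k-3) mod 4], so circularly shift X by 3 positions.

X[k-3] = [-4-3i, -5, -4+3i, 1]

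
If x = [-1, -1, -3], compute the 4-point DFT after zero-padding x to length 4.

Original 3-point DFT: [-5, 1.0000-1.7321i, 1.0000+1.7321i]
Zero-padded 4-point DFT provides frequency interpolation.

DFT_4([x, 0, ...]) = [-5, 2+1i, -3, 2-1i]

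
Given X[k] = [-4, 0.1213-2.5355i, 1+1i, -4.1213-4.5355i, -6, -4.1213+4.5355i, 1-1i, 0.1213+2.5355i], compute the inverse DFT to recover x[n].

x[n] = (1/8) Σ(k=0 to 7) X[k] · e^(2πikn/8)

Computing each x[n]:
x[0] = -2
x[1] = 2
x[2] = -2
x[3] = 1
x[4] = 0
x[5] = -2
x[6] = -1
x[7] = 0

x = [-2, 2, -2, 1, 0, -2, -1, 0]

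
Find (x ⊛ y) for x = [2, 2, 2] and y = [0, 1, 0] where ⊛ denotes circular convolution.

(x ⊛ y)[n] = Σ(m=0 to 2) x[m] · y[(n-m) mod 3]

Computing each output sample:
(x ⊛ y)[0] = 2
(x ⊛ y)[1] = 2
(x ⊛ y)[2] = 2

x ⊛ y = [2, 2, 2]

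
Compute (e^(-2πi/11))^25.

Since ω_11^11 = 1, powers reduce modulo 11.
25 mod 11 = 3
So ω_11^25 = ω_11^3 = e^(-2πi·3/11)

ω_11^25 = ω_11^3 = -0.1423-0.9898i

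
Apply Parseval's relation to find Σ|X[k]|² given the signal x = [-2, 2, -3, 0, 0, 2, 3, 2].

Parseval: Σ|x[n]|² = (1/N)Σ|X[k]|², so Σ|X[k]|² = N·Σ|x[n]|² = 8·34.0000

Σ|X[k]|² = N·Σ|x[n]|² = 8·34.0000 = 272.0000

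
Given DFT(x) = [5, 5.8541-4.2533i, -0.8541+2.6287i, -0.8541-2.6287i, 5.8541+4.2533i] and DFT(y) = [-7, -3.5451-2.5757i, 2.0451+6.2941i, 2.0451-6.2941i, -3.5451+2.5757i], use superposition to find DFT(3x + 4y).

By linearity: DFT(3x + 4y) = 3·DFT(x) + 4·DFT(y)
= 3·[5, 5.8541-4.2533i, -0.8541+2.6287i, -0.8541-2.6287i, 5.8541+4.2533i] + 4·[-7, -3.5451-2.5757i, 2.0451+6.2941i, 2.0451-6.2941i, -3.5451+2.5757i]

Computing element-wise:
Z[0] = 3·(5) + 4·(-7) = -13
Z[1] = 3·(5.8541-4.2533i) + 4·(-3.5451-2.5757i) = 3.3819-23.0627i
Z[2] = 3·(-0.8541+2.6287i) + 4·(2.0451+6.2941i) = 5.6181+33.0625i
Z[3] = 3·(-0.8541-2.6287i) + 4·(2.0451-6.2941i) = 5.6181-33.0625i
Z[4] = 3·(5.8541+4.2533i) + 4·(-3.5451+2.5757i) = 3.3819+23.0627i

DFT(3x + 4y) = 3·X + 4·Y = [-13, 3.3819-23.0627i, 5.6181+33.0625i, 5.6181-33.0625i, 3.3819+23.0627i]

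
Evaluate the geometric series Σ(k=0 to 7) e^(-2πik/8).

Sum of all nth roots of unity equals 0 for n > 1 (geometric series with r ≠ 1).

0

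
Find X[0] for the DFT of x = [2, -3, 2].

X[0] = Σ(n=0 to 2) x[n] · ω_3^0 = Σ x[n]
= (2) + (-3) + (2)

X[0] = 1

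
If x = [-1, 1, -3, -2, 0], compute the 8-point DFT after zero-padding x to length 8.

Original 5-point DFT: [-5, 3.3541-0.3633i, -3.3541-1.5388i, -3.3541+1.5388i, 3.3541+0.3633i]
Zero-padded 8-point DFT provides frequency interpolation.

DFT_8([x, 0, ...]) = [-5, 1.1213+3.7071i, 2-3i, -3.1213-2.2929i, -3, -3.1213+2.2929i, 2+3i, 1.1213-3.7071i]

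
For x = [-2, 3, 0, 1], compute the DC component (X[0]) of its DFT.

X[0] = Σ(n=0 to 3) x[n] · ω_4^0 = Σ x[n]
= (-2) + (3) + (0) + (1)

X[0] = 2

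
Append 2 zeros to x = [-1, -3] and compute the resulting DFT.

Original 2-point DFT: [-4, 2]
Zero-padded 4-point DFT provides frequency interpolation.

DFT_4([x, 0, ...]) = [-4, -1+3i, 2, -1-3i]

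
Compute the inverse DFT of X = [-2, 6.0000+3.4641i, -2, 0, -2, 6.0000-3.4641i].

x[n] = (1/6) Σ(k=0 to 5) X[k] · e^(2πikn/6)

Computing each x[n]:
x[0] = 1
x[1] = 0
x[2] = -2
x[3] = -3
x[4] = 0
x[5] = 2

x = [1, 0, -2, -3, 0, 2]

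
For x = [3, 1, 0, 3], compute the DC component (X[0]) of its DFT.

X[0] = Σ(n=0 to 3) x[n] · ω_4^0 = Σ x[n]
= (3) + (1) + (0) + (3)

X[0] = 7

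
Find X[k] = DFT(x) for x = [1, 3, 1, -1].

X[k] = Σ(n=0 to 3) x[n] · ω_4^(nk)
where ω_4 = e^(-2πi/4)

Computing each X[k]:
X[0] = 4
X[1] = -4i
X[2] = 0
X[3] = 4i

X = [4, -4i, 0, 4i]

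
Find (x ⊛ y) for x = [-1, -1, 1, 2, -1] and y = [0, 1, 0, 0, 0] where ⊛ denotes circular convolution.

(x ⊛ y)[n] = Σ(m=0 to 4) x[m] · y[(n-m) mod 5]

Computing each output sample:
(x ⊛ y)[0] = -1
(x ⊛ y)[1] = -1
(x ⊛ y)[2] = -1
(x ⊛ y)[3] = 1
(x ⊛ y)[4] = 2

x ⊛ y = [-1, -1, -1, 1, 2]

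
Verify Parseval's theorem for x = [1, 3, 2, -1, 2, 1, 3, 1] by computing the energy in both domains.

Time domain:
Σ|x[n]|² = |1|² + |3|² + |2|² + |-1|² + |2|² + |1|² + |3|² + |1|² = 30.0000

Frequency domain:
(1/8)Σ|X[k]|² = (1/8)(|12|² + |1.8284+1.0000i|² + |-2-4i|² + |-3.8284-1.0000i|² + |4|² + |-3.8284+1.0000i|² + |-2+4i|² + |1.8284-1.0000i|²) = (1/8)·240.0000 = 30.0000

Both sides agree, confirming Parseval's theorem.

Σ|x[n]|² = (1/N)Σ|X[k]|² = 30.0000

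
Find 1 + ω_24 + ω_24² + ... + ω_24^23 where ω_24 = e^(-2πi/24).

Sum of all nth roots of unity equals 0 for n > 1 (geometric series with r ≠ 1).

0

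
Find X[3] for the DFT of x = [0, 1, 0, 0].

X[3] = Σ(n=0 to 3) x[n] · ω_4^(3n) where ω_4 = e^(-2πi/4)
= (0)·ω_4^0 + (1)·ω_4^3 + (0)·ω_4^6 + (0)·ω_4^9

X[3] = 1i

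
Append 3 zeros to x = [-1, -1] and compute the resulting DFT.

Original 2-point DFT: [-2, 0]
Zero-padded 5-point DFT provides frequency interpolation.

DFT_5([x, 0, ...]) = [-2, -1.3090+0.9511i, -0.1910+0.5878i, -0.1910-0.5878i, -1.3090-0.9511i]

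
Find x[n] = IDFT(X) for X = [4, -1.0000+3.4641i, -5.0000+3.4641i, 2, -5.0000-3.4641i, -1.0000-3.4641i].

x[n] = (1/6) Σ(k=0 to 5) X[k] · e^(2πikn/6)

Computing each x[n]:
x[0] = -1
x[1] = -1
x[2] = 2
x[3] = -1
x[4] = 2
x[5] = 3

x = [-1, -1, 2, -1, 2, 3]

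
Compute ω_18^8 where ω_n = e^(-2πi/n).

ω_18^8 = e^(-2πi·8/18)
= cos(-2π·8/18) + i·sin(-2π·8/18)
= cos(-16π/18) + i·sin(-16π/18)

ω_18^8 = cos(-16π/18) + i·sin(-16π/18) = -0.9397-0.3420i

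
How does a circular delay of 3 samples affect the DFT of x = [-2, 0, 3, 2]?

Time shift by 3: X_shifted[k] = ω_4^(3k) · X[k]
Shifted x = [0, 3, 2, -2]

DFT(x[n-3]) = [3, -2-5i, 1, -2+5i]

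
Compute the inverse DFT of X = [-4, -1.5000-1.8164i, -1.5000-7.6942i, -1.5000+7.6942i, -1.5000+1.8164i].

x[n] = (1/5) Σ(k=0 to 4) X[k] · e^(2πikn/5)

Computing each x[n]:
x[0] = -2
x[1] = 2
x[2] = -3
x[3] = 2
x[4] = -3

x = [-2, 2, -3, 2, -3]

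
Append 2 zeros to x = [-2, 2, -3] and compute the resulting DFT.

Original 3-point DFT: [-3, -1.5000-4.3301i, -1.5000+4.3301i]
Zero-padded 5-point DFT provides frequency interpolation.

DFT_5([x, 0, ...]) = [-3, 1.0451-0.1388i, -4.5451-4.0287i, -4.5451+4.0287i, 1.0451+0.1388i]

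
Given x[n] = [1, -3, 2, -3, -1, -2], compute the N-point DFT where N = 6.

X[k] = Σ(n=0 to 5) x[n] · ω_6^(nk)
where ω_6 = e^(-2πi/6)

Computing each X[k]:
X[0] = -6
X[1] = 1.0000-1.7321i
X[2] = 3.4641i
X[3] = 10
X[4] = -3.4641i
X[5] = 1.0000+1.7321i

X = [-6, 1.0000-1.7321i, 3.4641i, 10, -3.4641i, 1.0000+1.7321i]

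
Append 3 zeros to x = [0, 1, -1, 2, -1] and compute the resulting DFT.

Original 5-point DFT: [1, -0.8090-0.1388i, 0.3090-4.0287i, 0.3090+4.0287i, -0.8090+0.1388i]
Zero-padded 8-point DFT provides frequency interpolation.

DFT_8([x, 0, ...]) = [1, 0.2929-1.1213i, 1i, 1.7071-3.1213i, -5, 1.7071+3.1213i, -1i, 0.2929+1.1213i]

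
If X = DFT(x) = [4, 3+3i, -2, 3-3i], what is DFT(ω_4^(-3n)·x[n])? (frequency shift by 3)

Modulation property: DFT(ω_4^(-3n)·x[n]) = X[(k-3) mod 4], so circularly shift X by 3 positions.

X[k-3] = [3+3i, -2, 3-3i, 4]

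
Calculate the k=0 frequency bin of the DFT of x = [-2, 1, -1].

X[0] = Σ(n=0 to 2) x[n] · ω_3^0 = Σ x[n]
= (-2) + (1) + (-1)

X[0] = -2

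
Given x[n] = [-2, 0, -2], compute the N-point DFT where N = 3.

X[k] = Σ(n=0 to 2) x[n] · ω_3^(nk)
where ω_3 = e^(-2πi/3)

Computing each X[k]:
X[0] = -4
X[1] = -1.0000-1.7321i
X[2] = -1.0000+1.7321i

X = [-4, -1.0000-1.7321i, -1.0000+1.7321i]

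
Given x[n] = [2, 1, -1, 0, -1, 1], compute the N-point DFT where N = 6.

X[k] = Σ(n=0 to 5) x[n] · ω_6^(nk)
where ω_6 = e^(-2πi/6)

Computing each X[k]:
X[0] = 2
X[1] = 4
X[2] = 2
X[3] = -2
X[4] = 2
X[5] = 4

X = [2, 4, 2, -2, 2, 4]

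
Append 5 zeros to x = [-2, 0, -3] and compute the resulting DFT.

Original 3-point DFT: [-5, -0.5000-2.5981i, -0.5000+2.5981i]
Zero-padded 8-point DFT provides frequency interpolation.

DFT_8([x, 0, ...]) = [-5, -2+3i, 1, -2-3i, -5, -2+3i, 1, -2-3i]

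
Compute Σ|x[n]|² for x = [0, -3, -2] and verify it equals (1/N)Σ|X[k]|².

Time domain:
Σ|x[n]|² = |0|² + |-3|² + |-2|² = 13.0000

Frequency domain:
(1/3)Σ|X[k]|² = (1/3)(|-5|² + |2.5000+0.8660i|² + |2.5000-0.8660i|²) = (1/3)·39.0000 = 13.0000

Both sides agree, confirming Parseval's theorem.

Σ|x[n]|² = (1/N)Σ|X[k]|² = 13.0000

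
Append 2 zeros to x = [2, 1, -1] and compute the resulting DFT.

Original 3-point DFT: [2, 2.0000-1.7321i, 2.0000+1.7321i]
Zero-padded 5-point DFT provides frequency interpolation.

DFT_5([x, 0, ...]) = [2, 3.1180-0.3633i, 0.8820-1.5388i, 0.8820+1.5388i, 3.1180+0.3633i]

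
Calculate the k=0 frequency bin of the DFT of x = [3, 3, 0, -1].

X[0] = Σ(n=0 to 3) x[n] · ω_4^0 = Σ x[n]
= (3) + (3) + (0) + (-1)

X[0] = 5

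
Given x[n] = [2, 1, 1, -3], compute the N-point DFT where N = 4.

X[k] = Σ(n=0 to 3) x[n] · ω_4^(nk)
where ω_4 = e^(-2πi/4)

Computing each X[k]:
X[0] = 1
X[1] = 1-4i
X[2] = 5
X[3] = 1+4i

X = [1, 1-4i, 5, 1+4i]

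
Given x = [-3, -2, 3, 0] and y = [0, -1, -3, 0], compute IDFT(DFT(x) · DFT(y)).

(x ⊛ y)[n] = Σ(m=0 to 3) x[m] · y[(n-m) mod 4]

Computing each output sample:
(x ⊛ y)[0] = -9
(x ⊛ y)[1] = 3
(x ⊛ y)[2] = 11
(x ⊛ y)[3] = 3

x ⊛ y = [-9, 3, 11, 3]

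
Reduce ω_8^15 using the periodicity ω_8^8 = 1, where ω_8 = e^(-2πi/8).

Since ω_8^8 = 1, powers reduce modulo 8.
15 mod 8 = 7
So ω_8^15 = ω_8^7 = e^(-2πi·7/8)

ω_8^15 = ω_8^7 = 0.7071+0.7071i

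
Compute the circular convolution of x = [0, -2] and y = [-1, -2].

(x ⊛ y)[n] = Σ(m=0 to 1) x[m] · y[(n-m) mod 2]

Computing each output sample:
(x ⊛ y)[0] = 4
(x ⊛ y)[1] = 2

x ⊛ y = [4, 2]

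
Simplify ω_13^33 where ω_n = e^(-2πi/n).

Since ω_13^13 = 1, powers reduce modulo 13.
33 mod 13 = 7
So ω_13^33 = ω_13^7 = e^(-2πi·7/13)

ω_13^33 = ω_13^7 = -0.9709+0.2393i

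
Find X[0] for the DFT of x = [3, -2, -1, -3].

X[0] = Σ(n=0 to 3) x[n] · ω_4^0 = Σ x[n]
= (3) + (-2) + (-1) + (-3)

X[0] = -3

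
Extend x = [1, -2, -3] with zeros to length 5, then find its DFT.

Original 3-point DFT: [-4, 3.5000-0.8660i, 3.5000+0.8660i]
Zero-padded 5-point DFT provides frequency interpolation.

DFT_5([x, 0, ...]) = [-4, 2.8090+3.6655i, 1.6910-1.6776i, 1.6910+1.6776i, 2.8090-3.6655i]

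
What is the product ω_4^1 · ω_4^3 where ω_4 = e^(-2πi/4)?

The primitive 4th roots of unity are ω_4^k for k coprime to 4: k ∈ {1, 3}
Their product equals the constant term of the cyclotomic polynomial Φ_4(x) up to sign.
For n ≥ 3, the product of all primitive nth roots of unity is 1. (For n=1 it is 1; for n=2 it is -1.)

1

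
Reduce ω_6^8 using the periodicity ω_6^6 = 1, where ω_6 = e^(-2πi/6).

Since ω_6^6 = 1, powers reduce modulo 6.
8 mod 6 = 2
So ω_6^8 = ω_6^2 = e^(-2πi·2/6)

ω_6^8 = ω_6^2 = -0.5000-0.8660i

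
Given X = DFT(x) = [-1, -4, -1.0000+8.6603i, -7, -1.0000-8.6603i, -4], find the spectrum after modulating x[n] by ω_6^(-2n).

Modulation property: DFT(ω_6^(-2n)·x[n]) = X[(k-2) mod 6], so circularly shift X by 2 positions.

X[k-2] = [-1.0000-8.6603i, -4, -1, -4, -1.0000+8.6603i, -7]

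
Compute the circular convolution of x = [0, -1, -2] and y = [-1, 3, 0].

(x ⊛ y)[n] = Σ(m=0 to 2) x[m] · y[(n-m) mod 3]

Computing each output sample:
(x ⊛ y)[0] = -6
(x ⊛ y)[1] = 1
(x ⊛ y)[2] = -1

x ⊛ y = [-6, 1, -1]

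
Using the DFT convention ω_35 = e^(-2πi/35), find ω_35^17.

ω_35^17 = e^(-2πi·17/35)
= cos(-2π·17/35) + i·sin(-2π·17/35)
= cos(-34π/35) + i·sin(-34π/35)

ω_35^17 = cos(-34π/35) + i·sin(-34π/35) = -0.9960-0.0896i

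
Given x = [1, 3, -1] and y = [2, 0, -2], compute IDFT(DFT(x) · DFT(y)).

(x ⊛ y)[n] = Σ(m=0 to 2) x[m] · y[(n-m) mod 3]

Computing each output sample:
(x ⊛ y)[0] = -4
(x ⊛ y)[1] = 8
(x ⊛ y)[2] = -4

x ⊛ y = [-4, 8, -4]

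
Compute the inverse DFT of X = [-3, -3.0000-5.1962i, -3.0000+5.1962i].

x[n] = (1/3) Σ(k=0 to 2) X[k] · e^(2πikn/3)

Computing each x[n]:
x[0] = -3
x[1] = 3
x[2] = -3

x = [-3, 3, -3]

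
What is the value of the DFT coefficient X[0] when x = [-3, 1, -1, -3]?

X[0] = Σ(n=0 to 3) x[n] · ω_4^0 = Σ x[n]
= (-3) + (1) + (-1) + (-3)

X[0] = -6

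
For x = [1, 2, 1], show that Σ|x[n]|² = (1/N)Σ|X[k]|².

Time domain:
Σ|x[n]|² = |1|² + |2|² + |1|² = 6.0000

Frequency domain:
(1/3)Σ|X[k]|² = (1/3)(|4|² + |-0.5000-0.8660i|² + |-0.5000+0.8660i|²) = (1/3)·18.0000 = 6.0000

Both sides agree, confirming Parseval's theorem.

Σ|x[n]|² = (1/N)Σ|X[k]|² = 6.0000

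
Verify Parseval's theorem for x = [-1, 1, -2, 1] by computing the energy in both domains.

Time domain:
Σ|x[n]|² = |-1|² + |1|² + |-2|² + |1|² = 7.0000

Frequency domain:
(1/4)Σ|X[k]|² = (1/4)(|-1|² + |1|² + |-5|² + |1|²) = (1/4)·28.0000 = 7.0000

Both sides agree, confirming Parseval's theorem.

Σ|x[n]|² = (1/N)Σ|X[k]|² = 7.0000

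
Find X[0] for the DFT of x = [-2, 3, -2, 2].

X[0] = Σ(n=0 to 3) x[n] · ω_4^0 = Σ x[n]
= (-2) + (3) + (-2) + (2)

X[0] = 1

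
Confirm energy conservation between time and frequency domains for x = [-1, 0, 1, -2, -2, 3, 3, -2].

Time domain:
Σ|x[n]|² = |-1|² + |0|² + |1|² + |-2|² + |-2|² + |3|² + |3|² + |-2|² = 32.0000

Frequency domain:
(1/8)Σ|X[k]|² = (1/8)(|0|² + |-1.1213+4.1213i|² + |-7-7i|² + |3.1213+0.1213i|² + |2|² + |3.1213-0.1213i|² + |-7+7i|² + |-1.1213-4.1213i|²) = (1/8)·256.0000 = 32.0000

Both sides agree, confirming Parseval's theorem.

Σ|x[n]|² = (1/N)Σ|X[k]|² = 32.0000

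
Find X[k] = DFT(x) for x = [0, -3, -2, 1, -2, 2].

X[k] = Σ(n=0 to 5) x[n] · ω_6^(nk)
where ω_6 = e^(-2πi/6)

Computing each X[k]:
X[0] = -4
X[1] = 0.5000+4.3301i
X[2] = 3.5000+4.3301i
X[3] = -4
X[4] = 3.5000-4.3301i
X[5] = 0.5000-4.3301i

X = [-4, 0.5000+4.3301i, 3.5000+4.3301i, -4, 3.5000-4.3301i, 0.5000-4.3301i]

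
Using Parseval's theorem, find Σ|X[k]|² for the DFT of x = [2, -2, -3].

Parseval: Σ|x[n]|² = (1/N)Σ|X[k]|², so Σ|X[k]|² = N·Σ|x[n]|² = 3·17.0000

Σ|X[k]|² = N·Σ|x[n]|² = 3·17.0000 = 51.0000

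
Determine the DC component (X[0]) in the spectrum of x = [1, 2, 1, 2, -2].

X[0] = Σ(n=0 to 4) x[n] · ω_5^0 = Σ x[n]
= (1) + (2) + (1) + (2) + (-2)

X[0] = 4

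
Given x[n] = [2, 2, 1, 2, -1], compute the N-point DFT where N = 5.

X[k] = Σ(n=0 to 4) x[n] · ω_5^(nk)
where ω_5 = e^(-2πi/5)

Computing each X[k]:
X[0] = 6
X[1] = -0.1180-2.2654i
X[2] = 2.1180-2.7144i
X[3] = 2.1180+2.7144i
X[4] = -0.1180+2.2654i

X = [6, -0.1180-2.2654i, 2.1180-2.7144i, 2.1180+2.7144i, -0.1180+2.2654i]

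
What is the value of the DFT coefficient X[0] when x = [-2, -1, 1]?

X[0] = Σ(n=0 to 2) x[n] · ω_3^0 = Σ x[n]
= (-2) + (-1) + (1)

X[0] = -2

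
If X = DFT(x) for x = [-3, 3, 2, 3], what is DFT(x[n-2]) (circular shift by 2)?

Time shift by 2: X_shifted[k] = ω_4^(2k) · X[k]
Shifted x = [2, 3, -3, 3]

DFT(x[n-2]) = [5, 5, -7, 5]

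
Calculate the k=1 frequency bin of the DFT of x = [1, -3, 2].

X[1] = Σ(n=0 to 2) x[n] · ω_3^(1n) where ω_3 = e^(-2πi/3)
= (1)·ω_3^0 + (-3)·ω_3^1 + (2)·ω_3^2

X[1] = 1.5000+4.3301i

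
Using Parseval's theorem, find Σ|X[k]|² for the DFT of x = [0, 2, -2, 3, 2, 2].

Parseval: Σ|x[n]|² = (1/N)Σ|X[k]|², so Σ|X[k]|² = N·Σ|x[n]|² = 6·25.0000

Σ|X[k]|² = N·Σ|x[n]|² = 6·25.0000 = 150.0000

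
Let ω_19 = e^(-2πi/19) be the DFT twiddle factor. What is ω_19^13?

ω_19^13 = e^(-2πi·13/19)
= cos(-2π·13/19) + i·sin(-2π·13/19)
= cos(-26π/19) + i·sin(-26π/19)

ω_19^13 = cos(-26π/19) + i·sin(-26π/19) = -0.4017+0.9158i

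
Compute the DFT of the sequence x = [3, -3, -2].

X[k] = Σ(n=0 to 2) x[n] · ω_3^(nk)
where ω_3 = e^(-2πi/3)

Computing each X[k]:
X[0] = -2
X[1] = 5.5000+0.8660i
X[2] = 5.5000-0.8660i

X = [-2, 5.5000+0.8660i, 5.5000-0.8660i]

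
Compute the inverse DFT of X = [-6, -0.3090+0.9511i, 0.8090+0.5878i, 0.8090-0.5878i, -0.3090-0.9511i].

x[n] = (1/5) Σ(k=0 to 4) X[k] · e^(2πikn/5)

Computing each x[n]:
x[0] = -1
x[1] = -2
x[2] = -1
x[3] = -1
x[4] = -1

x = [-1, -2, -1, -1, -1]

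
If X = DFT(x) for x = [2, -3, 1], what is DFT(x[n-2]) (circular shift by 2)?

Time shift by 2: X_shifted[k] = ω_3^(2k) · X[k]
Shifted x = [-3, 1, 2]

DFT(x[n-2]) = [0, -4.5000+0.8660i, -4.5000-0.8660i]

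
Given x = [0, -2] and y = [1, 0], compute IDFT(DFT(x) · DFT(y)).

(x ⊛ y)[n] = Σ(m=0 to 1) x[m] · y[(n-m) mod 2]

Computing each output sample:
(x ⊛ y)[0] = 0
(x ⊛ y)[1] = -2

x ⊛ y = [0, -2]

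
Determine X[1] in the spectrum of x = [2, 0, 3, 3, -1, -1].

X[1] = Σ(n=0 to 5) x[n] · ω_6^(1n) where ω_6 = e^(-2πi/6)
= (2)·ω_6^0 + (0)·ω_6^1 + (3)·ω_6^2 + (3)·ω_6^3 + (-1)·ω_6^4 + (-1)·ω_6^5

X[1] = -2.5000-4.3301i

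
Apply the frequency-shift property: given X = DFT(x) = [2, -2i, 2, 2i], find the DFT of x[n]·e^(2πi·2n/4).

Modulation property: DFT(ω_4^(-2n)·x[n]) = X[(k-2) mod 4], so circularly shift X by 2 positions.

X[k-2] = [2, 2i, 2, -2i]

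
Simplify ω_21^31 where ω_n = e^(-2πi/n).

Since ω_21^21 = 1, powers reduce modulo 21.
31 mod 21 = 10
So ω_21^31 = ω_21^10 = e^(-2πi·10/21)

ω_21^31 = ω_21^10 = -0.9888-0.1490i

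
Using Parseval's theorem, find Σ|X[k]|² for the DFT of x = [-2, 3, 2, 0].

Parseval: Σ|x[n]|² = (1/N)Σ|X[k]|², so Σ|X[k]|² = N·Σ|x[n]|² = 4·17.0000

Σ|X[k]|² = N·Σ|x[n]|² = 4·17.0000 = 68.0000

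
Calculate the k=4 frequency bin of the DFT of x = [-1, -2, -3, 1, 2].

X[4] = Σ(n=0 to 4) x[n] · ω_5^(4n) where ω_5 = e^(-2πi/5)
= (-1)·ω_5^0 + (-2)·ω_5^4 + (-3)·ω_5^8 + (1)·ω_5^12 + (2)·ω_5^16

X[4] = 0.6180-6.1554i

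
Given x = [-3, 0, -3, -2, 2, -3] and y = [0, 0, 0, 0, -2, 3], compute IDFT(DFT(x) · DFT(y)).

(x ⊛ y)[n] = Σ(m=0 to 5) x[m] · y[(n-m) mod 6]

Computing each output sample:
(x ⊛ y)[0] = 6
(x ⊛ y)[1] = -5
(x ⊛ y)[2] = -10
(x ⊛ y)[3] = 12
(x ⊛ y)[4] = -3
(x ⊛ y)[5] = -9

x ⊛ y = [6, -5, -10, 12, -3, -9]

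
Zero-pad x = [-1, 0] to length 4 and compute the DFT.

Original 2-point DFT: [-1, -1]
Zero-padded 4-point DFT provides frequency interpolation.

DFT_4([x, 0, ...]) = [-1, -1, -1, -1]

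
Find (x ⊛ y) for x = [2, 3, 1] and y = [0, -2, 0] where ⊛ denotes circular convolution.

(x ⊛ y)[n] = Σ(m=0 to 2) x[m] · y[(n-m) mod 3]

Computing each output sample:
(x ⊛ y)[0] = -2
(x ⊛ y)[1] = -4
(x ⊛ y)[2] = -6

x ⊛ y = [-2, -4, -6]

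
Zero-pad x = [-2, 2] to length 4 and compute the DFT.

Original 2-point DFT: [0, -4]
Zero-padded 4-point DFT provides frequency interpolation.

DFT_4([x, 0, ...]) = [0, -2-2i, -4, -2+2i]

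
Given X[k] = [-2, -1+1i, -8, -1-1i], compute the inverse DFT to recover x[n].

x[n] = (1/4) Σ(k=0 to 3) X[k] · e^(2πikn/4)

Computing each x[n]:
x[0] = -3
x[1] = 1
x[2] = -2
x[3] = 2

x = [-3, 1, -2, 2]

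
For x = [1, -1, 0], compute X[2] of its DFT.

X[2] = Σ(n=0 to 2) x[n] · ω_3^(2n) where ω_3 = e^(-2πi/3)
= (1)·ω_3^0 + (-1)·ω_3^2 + (0)·ω_3^4

X[2] = 1.5000-0.8660i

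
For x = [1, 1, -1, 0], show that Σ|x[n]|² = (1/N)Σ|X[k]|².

Time domain:
Σ|x[n]|² = |1|² + |1|² + |-1|² + |0|² = 3.0000

Frequency domain:
(1/4)Σ|X[k]|² = (1/4)(|1|² + |2-1i|² + |-1|² + |2+1i|²) = (1/4)·12.0000 = 3.0000

Both sides agree, confirming Parseval's theorem.

Σ|x[n]|² = (1/N)Σ|X[k]|² = 3.0000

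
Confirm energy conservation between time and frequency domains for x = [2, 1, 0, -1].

Time domain:
Σ|x[n]|² = |2|² + |1|² + |0|² + |-1|² = 6.0000

Frequency domain:
(1/4)Σ|X[k]|² = (1/4)(|2|² + |2-2i|² + |2|² + |2+2i|²) = (1/4)·24.0000 = 6.0000

Both sides agree, confirming Parseval's theorem.

Σ|x[n]|² = (1/N)Σ|X[k]|² = 6.0000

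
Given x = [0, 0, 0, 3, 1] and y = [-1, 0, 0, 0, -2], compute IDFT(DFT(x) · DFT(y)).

(x ⊛ y)[n] = Σ(m=0 to 4) x[m] · y[(n-m) mod 5]

Computing each output sample:
(x ⊛ y)[0] = 0
(x ⊛ y)[1] = 0
(x ⊛ y)[2] = -6
(x ⊛ y)[3] = -5
(x ⊛ y)[4] = -1

x ⊛ y = [0, 0, -6, -5, -1]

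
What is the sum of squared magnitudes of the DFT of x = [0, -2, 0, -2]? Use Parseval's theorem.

Parseval: Σ|x[n]|² = (1/N)Σ|X[k]|², so Σ|X[k]|² = N·Σ|x[n]|² = 4·8.0000

Σ|X[k]|² = N·Σ|x[n]|² = 4·8.0000 = 32.0000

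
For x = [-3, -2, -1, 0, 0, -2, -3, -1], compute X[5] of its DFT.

X[5] = Σ(n=0 to 7) x[n] · ω_8^(5n) where ω_8 = e^(-2πi/8)
= (-3)·ω_8^0 + (-2)·ω_8^5 + (-1)·ω_8^10 + (0)·ω_8^15 + (0)·ω_8^20 + (-2)·ω_8^25 + (-3)·ω_8^30 + (-1)·ω_8^35

X[5] = -2.2929-1.2929i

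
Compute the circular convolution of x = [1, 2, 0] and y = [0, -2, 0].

(x ⊛ y)[n] = Σ(m=0 to 2) x[m] · y[(n-m) mod 3]

Computing each output sample:
(x ⊛ y)[0] = 0
(x ⊛ y)[1] = -2
(x ⊛ y)[2] = -4

x ⊛ y = [0, -2, -4]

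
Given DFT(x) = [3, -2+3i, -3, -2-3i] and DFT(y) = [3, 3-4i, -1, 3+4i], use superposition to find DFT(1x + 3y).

By linearity: DFT(1x + 3y) = 1·DFT(x) + 3·DFT(y)
= 1·[3, -2+3i, -3, -2-3i] + 3·[3, 3-4i, -1, 3+4i]

Computing element-wise:
Z[0] = 1·(3) + 3·(3) = 12
Z[1] = 1·(-2+3i) + 3·(3-4i) = 7-9i
Z[2] = 1·(-3) + 3·(-1) = -6
Z[3] = 1·(-2-3i) + 3·(3+4i) = 7+9i

DFT(1x + 3y) = 1·X + 3·Y = [12, 7-9i, -6, 7+9i]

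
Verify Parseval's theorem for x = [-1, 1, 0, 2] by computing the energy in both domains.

Time domain:
Σ|x[n]|² = |-1|² + |1|² + |0|² + |2|² = 6.0000

Frequency domain:
(1/4)Σ|X[k]|² = (1/4)(|2|² + |-1+1i|² + |-4|² + |-1-1i|²) = (1/4)·24.0000 = 6.0000

Both sides agree, confirming Parseval's theorem.

Σ|x[n]|² = (1/N)Σ|X[k]|² = 6.0000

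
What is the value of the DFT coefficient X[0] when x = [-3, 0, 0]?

X[0] = Σ(n=0 to 2) x[n] · ω_3^0 = Σ x[n]
= (-3) + (0) + (0)

X[0] = -3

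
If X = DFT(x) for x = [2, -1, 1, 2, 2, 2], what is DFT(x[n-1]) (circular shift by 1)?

Time shift by 1: X_shifted[k] = ω_6^(1k) · X[k]
Shifted x = [2, 2, -1, 1, 2, 2]

DFT(x[n-1]) = [8, 2.5000+2.5981i, 0.5000-2.5981i, -2, 0.5000+2.5981i, 2.5000-2.5981i]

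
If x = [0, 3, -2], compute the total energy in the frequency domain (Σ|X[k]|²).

Parseval: Σ|x[n]|² = (1/N)Σ|X[k]|², so Σ|X[k]|² = N·Σ|x[n]|² = 3·13.0000

Σ|X[k]|² = N·Σ|x[n]|² = 3·13.0000 = 39.0000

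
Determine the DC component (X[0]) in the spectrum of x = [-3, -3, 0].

X[0] = Σ(n=0 to 2) x[n] · ω_3^0 = Σ x[n]
= (-3) + (-3) + (0)

X[0] = -6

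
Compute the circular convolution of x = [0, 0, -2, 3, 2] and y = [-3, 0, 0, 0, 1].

(x ⊛ y)[n] = Σ(m=0 to 4) x[m] · y[(n-m) mod 5]

Computing each output sample:
(x ⊛ y)[0] = 0
(x ⊛ y)[1] = -2
(x ⊛ y)[2] = 9
(x ⊛ y)[3] = -7
(x ⊛ y)[4] = -6

x ⊛ y = [0, -2, 9, -7, -6]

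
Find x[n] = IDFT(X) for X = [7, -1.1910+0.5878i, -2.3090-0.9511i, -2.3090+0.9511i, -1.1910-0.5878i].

x[n] = (1/5) Σ(k=0 to 4) X[k] · e^(2πikn/5)

Computing each x[n]:
x[0] = 0
x[1] = 2
x[2] = 1
x[3] = 2
x[4] = 2

x = [0, 2, 1, 2, 2]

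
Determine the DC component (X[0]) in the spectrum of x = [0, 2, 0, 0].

X[0] = Σ(n=0 to 3) x[n] · ω_4^0 = Σ x[n]
= (0) + (2) + (0) + (0)

X[0] = 2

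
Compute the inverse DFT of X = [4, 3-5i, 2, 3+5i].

x[n] = (1/4) Σ(k=0 to 3) X[k] · e^(2πikn/4)

Computing each x[n]:
x[0] = 3
x[1] = 3
x[2] = 0
x[3] = -2

x = [3, 3, 0, -2]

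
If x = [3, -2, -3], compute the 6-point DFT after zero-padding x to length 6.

Original 3-point DFT: [-2, 5.5000-0.8660i, 5.5000+0.8660i]
Zero-padded 6-point DFT provides frequency interpolation.

DFT_6([x, 0, ...]) = [-2, 3.5000+4.3301i, 5.5000-0.8660i, 2, 5.5000+0.8660i, 3.5000-4.3301i]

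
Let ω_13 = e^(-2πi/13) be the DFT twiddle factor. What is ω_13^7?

ω_13^7 = e^(-2πi·7/13)
= cos(-2π·7/13) + i·sin(-2π·7/13)
= cos(-14π/13) + i·sin(-14π/13)

ω_13^7 = cos(-14π/13) + i·sin(-14π/13) = -0.9709+0.2393i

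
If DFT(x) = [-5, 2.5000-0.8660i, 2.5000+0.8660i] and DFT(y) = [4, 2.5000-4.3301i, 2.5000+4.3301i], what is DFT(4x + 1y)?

By linearity: DFT(4x + 1y) = 4·DFT(x) + 1·DFT(y)
= 4·[-5, 2.5000-0.8660i, 2.5000+0.8660i] + 1·[4, 2.5000-4.3301i, 2.5000+4.3301i]

Computing element-wise:
Z[0] = 4·(-5) + 1·(4) = -16
Z[1] = 4·(2.5000-0.8660i) + 1·(2.5000-4.3301i) = 12.5000-7.7941i
Z[2] = 4·(2.5000+0.8660i) + 1·(2.5000+4.3301i) = 12.5000+7.7941i

DFT(4x + 1y) = 4·X + 1·Y = [-16, 12.5000-7.7941i, 12.5000+7.7941i]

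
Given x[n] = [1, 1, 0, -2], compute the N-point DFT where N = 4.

X[k] = Σ(n=0 to 3) x[n] · ω_4^(nk)
where ω_4 = e^(-2πi/4)

Computing each X[k]:
X[0] = 0
X[1] = 1-3i
X[2] = 2
X[3] = 1+3i

X = [0, 1-3i, 2, 1+3i]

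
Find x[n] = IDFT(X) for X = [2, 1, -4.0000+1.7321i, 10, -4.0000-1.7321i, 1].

x[n] = (1/6) Σ(k=0 to 5) X[k] · e^(2πikn/6)

Computing each x[n]:
x[0] = 1
x[1] = -1
x[2] = 3
x[3] = -3
x[4] = 2
x[5] = 0

x = [1, -1, 3, -3, 2, 0]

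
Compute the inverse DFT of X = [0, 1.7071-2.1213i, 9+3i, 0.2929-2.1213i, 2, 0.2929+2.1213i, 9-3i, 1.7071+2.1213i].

x[n] = (1/8) Σ(k=0 to 7) X[k] · e^(2πikn/8)

Computing each x[n]:
x[0] = 3
x[1] = 0
x[2] = -2
x[3] = 1
x[4] = 2
x[5] = -2
x[6] = -2
x[7] = 0

x = [3, 0, -2, 1, 2, -2, -2, 0]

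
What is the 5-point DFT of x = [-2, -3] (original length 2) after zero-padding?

Original 2-point DFT: [-5, 1]
Zero-padded 5-point DFT provides frequency interpolation.

DFT_5([x, 0, ...]) = [-5, -2.9271+2.8532i, 0.4271+1.7634i, 0.4271-1.7634i, -2.9271-2.8532i]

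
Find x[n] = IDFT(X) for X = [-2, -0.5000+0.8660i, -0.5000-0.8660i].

x[n] = (1/3) Σ(k=0 to 2) X[k] · e^(2πikn/3)

Computing each x[n]:
x[0] = -1
x[1] = -1
x[2] = 0

x = [-1, -1, 0]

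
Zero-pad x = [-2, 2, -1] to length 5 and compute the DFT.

Original 3-point DFT: [-1, -2.5000-2.5981i, -2.5000+2.5981i]
Zero-padded 5-point DFT provides frequency interpolation.

DFT_5([x, 0, ...]) = [-1, -0.5729-1.3143i, -3.9271-2.1266i, -3.9271+2.1266i, -0.5729+1.3143i]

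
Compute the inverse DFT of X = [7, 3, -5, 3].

x[n] = (1/4) Σ(k=0 to 3) X[k] · e^(2πikn/4)

Computing each x[n]:
x[0] = 2
x[1] = 3
x[2] = -1
x[3] = 3

x = [2, 3, -1, 3]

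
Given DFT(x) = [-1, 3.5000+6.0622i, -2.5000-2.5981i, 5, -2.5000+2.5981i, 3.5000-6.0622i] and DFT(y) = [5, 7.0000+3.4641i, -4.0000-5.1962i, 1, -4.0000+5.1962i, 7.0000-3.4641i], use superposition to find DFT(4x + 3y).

By linearity: DFT(4x + 3y) = 4·DFT(x) + 3·DFT(y)
= 4·[-1, 3.5000+6.0622i, -2.5000-2.5981i, 5, -2.5000+2.5981i, 3.5000-6.0622i] + 3·[5, 7.0000+3.4641i, -4.0000-5.1962i, 1, -4.0000+5.1962i, 7.0000-3.4641i]

Computing element-wise:
Z[0] = 4·(-1) + 3·(5) = 11
Z[1] = 4·(3.5000+6.0622i) + 3·(7.0000+3.4641i) = 35.0000+34.6411i
Z[2] = 4·(-2.5000-2.5981i) + 3·(-4.0000-5.1962i) = -22.0000-25.9810i
Z[3] = 4·(5) + 3·(1) = 23
Z[4] = 4·(-2.5000+2.5981i) + 3·(-4.0000+5.1962i) = -22.0000+25.9810i
Z[5] = 4·(3.5000-6.0622i) + 3·(7.0000-3.4641i) = 35.0000-34.6411i

DFT(4x + 3y) = 4·X + 3·Y = [11, 35.0000+34.6411i, -22.0000-25.9810i, 23, -22.0000+25.9810i, 35.0000-34.6411i]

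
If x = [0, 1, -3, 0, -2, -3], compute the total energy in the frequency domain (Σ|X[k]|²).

Parseval: Σ|x[n]|² = (1/N)Σ|X[k]|², so Σ|X[k]|² = N·Σ|x[n]|² = 6·23.0000

Σ|X[k]|² = N·Σ|x[n]|² = 6·23.0000 = 138.0000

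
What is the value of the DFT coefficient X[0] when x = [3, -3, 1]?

X[0] = Σ(n=0 to 2) x[n] · ω_3^0 = Σ x[n]
= (3) + (-3) + (1)

X[0] = 1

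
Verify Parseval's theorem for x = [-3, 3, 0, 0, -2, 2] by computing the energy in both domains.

Time domain:
Σ|x[n]|² = |-3|² + |3|² + |0|² + |0|² + |-2|² + |2|² = 26.0000

Frequency domain:
(1/6)Σ|X[k]|² = (1/6)(|0|² + |0.5000-2.5981i|² + |-4.5000+0.8660i|² + |-10|² + |-4.5000-0.8660i|² + |0.5000+2.5981i|²) = (1/6)·156.0000 = 26.0000

Both sides agree, confirming Parseval's theorem.

Σ|x[n]|² = (1/N)Σ|X[k]|² = 26.0000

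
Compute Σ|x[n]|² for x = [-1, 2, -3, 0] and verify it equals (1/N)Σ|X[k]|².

Time domain:
Σ|x[n]|² = |-1|² + |2|² + |-3|² + |0|² = 14.0000

Frequency domain:
(1/4)Σ|X[k]|² = (1/4)(|-2|² + |2-2i|² + |-6|² + |2+2i|²) = (1/4)·56.0000 = 14.0000

Both sides agree, confirming Parseval's theorem.

Σ|x[n]|² = (1/N)Σ|X[k]|² = 14.0000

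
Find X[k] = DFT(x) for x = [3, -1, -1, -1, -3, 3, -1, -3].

X[k] = Σ(n=0 to 7) x[n] · ω_8^(nk)
where ω_8 = e^(-2πi/8)

Computing each X[k]:
X[0] = -4
X[1] = 1.7574+1.4142i
X[2] = 2-6i
X[3] = 10.2426+1.4142i
X[4] = 0
X[5] = 10.2426-1.4142i
X[6] = 2+6i
X[7] = 1.7574-1.4142i

X = [-4, 1.7574+1.4142i, 2-6i, 10.2426+1.4142i, 0, 10.2426-1.4142i, 2+6i, 1.7574-1.4142i]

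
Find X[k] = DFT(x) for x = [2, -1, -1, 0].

X[k] = Σ(n=0 to 3) x[n] · ω_4^(nk)
where ω_4 = e^(-2πi/4)

Computing each X[k]:
X[0] = 0
X[1] = 3+1i
X[2] = 2
X[3] = 3-1i

X = [0, 3+1i, 2, 3-1i]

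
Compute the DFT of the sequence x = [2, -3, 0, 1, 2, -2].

X[k] = Σ(n=0 to 5) x[n] · ω_6^(nk)
where ω_6 = e^(-2πi/6)

Computing each X[k]:
X[0] = 0
X[1] = -2.5000+2.5981i
X[2] = 4.5000-0.8660i
X[3] = 8
X[4] = 4.5000+0.8660i
X[5] = -2.5000-2.5981i

X = [0, -2.5000+2.5981i, 4.5000-0.8660i, 8, 4.5000+0.8660i, -2.5000-2.5981i]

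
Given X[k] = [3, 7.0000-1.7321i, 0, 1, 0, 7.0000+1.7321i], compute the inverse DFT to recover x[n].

x[n] = (1/6) Σ(k=0 to 5) X[k] · e^(2πikn/6)

Computing each x[n]:
x[0] = 3
x[1] = 2
x[2] = 0
x[3] = -2
x[4] = -1
x[5] = 1

x = [3, 2, 0, -2, -1, 1]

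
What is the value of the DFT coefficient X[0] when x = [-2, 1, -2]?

X[0] = Σ(n=0 to 2) x[n] · ω_3^0 = Σ x[n]
= (-2) + (1) + (-2)

X[0] = -3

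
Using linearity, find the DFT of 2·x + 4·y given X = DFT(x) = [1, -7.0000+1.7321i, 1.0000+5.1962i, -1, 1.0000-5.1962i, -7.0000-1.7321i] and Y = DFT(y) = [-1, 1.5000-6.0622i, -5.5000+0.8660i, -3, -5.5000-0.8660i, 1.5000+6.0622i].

By linearity: DFT(2x + 4y) = 2·DFT(x) + 4·DFT(y)
= 2·[1, -7.0000+1.7321i, 1.0000+5.1962i, -1, 1.0000-5.1962i, -7.0000-1.7321i] + 4·[-1, 1.5000-6.0622i, -5.5000+0.8660i, -3, -5.5000-0.8660i, 1.5000+6.0622i]

Computing element-wise:
Z[0] = 2·(1) + 4·(-1) = -2
Z[1] = 2·(-7.0000+1.7321i) + 4·(1.5000-6.0622i) = -8.0000-20.7846i
Z[2] = 2·(1.0000+5.1962i) + 4·(-5.5000+0.8660i) = -20.0000+13.8564i
Z[3] = 2·(-1) + 4·(-3) = -14
Z[4] = 2·(1.0000-5.1962i) + 4·(-5.5000-0.8660i) = -20.0000-13.8564i
Z[5] = 2·(-7.0000-1.7321i) + 4·(1.5000+6.0622i) = -8.0000+20.7846i

DFT(2x + 4y) = 2·X + 4·Y = [-2, -8.0000-20.7846i, -20.0000+13.8564i, -14, -20.0000-13.8564i, -8.0000+20.7846i]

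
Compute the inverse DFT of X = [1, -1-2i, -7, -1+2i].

x[n] = (1/4) Σ(k=0 to 3) X[k] · e^(2πikn/4)

Computing each x[n]:
x[0] = -2
x[1] = 3
x[2] = -1
x[3] = 1

x = [-2, 3, -1, 1]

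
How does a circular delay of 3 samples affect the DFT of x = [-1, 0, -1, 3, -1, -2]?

Time shift by 3: X_shifted[k] = ω_6^(3k) · X[k]
Shifted x = [3, -1, -2, -1, 0, -1]

DFT(x[n-3]) = [-2, 4.0000+1.7321i, 4.0000-1.7321i, 4, 4.0000+1.7321i, 4.0000-1.7321i]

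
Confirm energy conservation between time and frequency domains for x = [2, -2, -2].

Time domain:
Σ|x[n]|² = |2|² + |-2|² + |-2|² = 12.0000

Frequency domain:
(1/3)Σ|X[k]|² = (1/3)(|-2|² + |4|² + |4|²) = (1/3)·36.0000 = 12.0000

Both sides agree, confirming Parseval's theorem.

Σ|x[n]|² = (1/N)Σ|X[k]|² = 12.0000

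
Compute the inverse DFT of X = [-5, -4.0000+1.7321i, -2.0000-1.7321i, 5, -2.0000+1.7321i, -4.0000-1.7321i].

x[n] = (1/6) Σ(k=0 to 5) X[k] · e^(2πikn/6)

Computing each x[n]:
x[0] = -2
x[1] = -2
x[2] = 0
x[3] = -1
x[4] = 2
x[5] = -2

x = [-2, -2, 0, -1, 2, -2]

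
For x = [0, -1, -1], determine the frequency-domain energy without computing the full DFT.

Parseval: Σ|x[n]|² = (1/N)Σ|X[k]|², so Σ|X[k]|² = N·Σ|x[n]|² = 3·2.0000

Σ|X[k]|² = N·Σ|x[n]|² = 3·2.0000 = 6.0000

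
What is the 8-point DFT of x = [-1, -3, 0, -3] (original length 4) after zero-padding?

Original 4-point DFT: [-7, -1, 5, -1]
Zero-padded 8-point DFT provides frequency interpolation.

DFT_8([x, 0, ...]) = [-7, -1.0000+4.2426i, -1, -1.0000+4.2426i, 5, -1.0000-4.2426i, -1, -1.0000-4.2426i]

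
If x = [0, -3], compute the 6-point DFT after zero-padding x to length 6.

Original 2-point DFT: [-3, 3]
Zero-padded 6-point DFT provides frequency interpolation.

DFT_6([x, 0, ...]) = [-3, -1.5000+2.5981i, 1.5000+2.5981i, 3, 1.5000-2.5981i, -1.5000-2.5981i]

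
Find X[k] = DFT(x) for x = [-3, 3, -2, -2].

X[k] = Σ(n=0 to 3) x[n] · ω_4^(nk)
where ω_4 = e^(-2πi/4)

Computing each X[k]:
X[0] = -4
X[1] = -1-5i
X[2] = -6
X[3] = -1+5i

X = [-4, -1-5i, -6, -1+5i]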